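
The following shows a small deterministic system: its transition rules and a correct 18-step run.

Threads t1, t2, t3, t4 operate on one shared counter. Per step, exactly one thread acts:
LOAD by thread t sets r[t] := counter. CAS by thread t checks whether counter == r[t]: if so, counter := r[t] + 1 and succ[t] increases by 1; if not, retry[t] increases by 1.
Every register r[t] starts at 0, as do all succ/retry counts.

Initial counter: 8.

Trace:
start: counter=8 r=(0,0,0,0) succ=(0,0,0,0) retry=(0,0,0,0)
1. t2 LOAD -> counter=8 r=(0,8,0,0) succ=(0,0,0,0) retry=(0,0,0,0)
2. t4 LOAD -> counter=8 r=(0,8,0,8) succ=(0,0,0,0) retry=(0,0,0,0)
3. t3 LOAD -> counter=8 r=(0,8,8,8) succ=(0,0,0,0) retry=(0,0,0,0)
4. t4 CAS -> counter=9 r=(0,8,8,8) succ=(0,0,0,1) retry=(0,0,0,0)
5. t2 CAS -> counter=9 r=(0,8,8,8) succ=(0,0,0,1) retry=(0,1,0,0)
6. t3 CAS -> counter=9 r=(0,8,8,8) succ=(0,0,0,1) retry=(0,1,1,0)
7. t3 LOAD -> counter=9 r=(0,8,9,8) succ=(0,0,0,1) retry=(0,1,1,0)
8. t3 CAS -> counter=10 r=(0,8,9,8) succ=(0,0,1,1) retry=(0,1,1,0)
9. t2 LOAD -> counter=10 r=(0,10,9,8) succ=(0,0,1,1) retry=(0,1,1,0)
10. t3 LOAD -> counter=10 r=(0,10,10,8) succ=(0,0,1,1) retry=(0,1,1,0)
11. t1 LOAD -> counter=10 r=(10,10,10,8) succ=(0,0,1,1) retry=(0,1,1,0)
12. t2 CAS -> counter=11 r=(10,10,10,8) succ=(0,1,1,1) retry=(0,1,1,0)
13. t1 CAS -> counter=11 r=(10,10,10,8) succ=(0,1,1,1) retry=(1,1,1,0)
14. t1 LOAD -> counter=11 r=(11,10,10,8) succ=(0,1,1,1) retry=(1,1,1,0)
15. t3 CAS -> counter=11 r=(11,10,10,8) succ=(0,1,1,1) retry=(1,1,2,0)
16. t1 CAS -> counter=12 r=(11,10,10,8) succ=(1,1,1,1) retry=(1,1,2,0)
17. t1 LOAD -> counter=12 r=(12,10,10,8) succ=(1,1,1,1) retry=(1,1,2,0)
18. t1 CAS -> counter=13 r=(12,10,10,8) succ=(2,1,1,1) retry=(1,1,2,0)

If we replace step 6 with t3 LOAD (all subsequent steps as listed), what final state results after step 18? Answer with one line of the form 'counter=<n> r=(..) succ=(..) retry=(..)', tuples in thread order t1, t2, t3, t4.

(re-executing from step 6 with the substitution; state before step 6: counter=9 r=(0,8,8,8) succ=(0,0,0,1) retry=(0,1,0,0))
6. t3 LOAD -> counter=9 r=(0,8,9,8) succ=(0,0,0,1) retry=(0,1,0,0)
7. t3 LOAD -> counter=9 r=(0,8,9,8) succ=(0,0,0,1) retry=(0,1,0,0)
8. t3 CAS -> counter=10 r=(0,8,9,8) succ=(0,0,1,1) retry=(0,1,0,0)
9. t2 LOAD -> counter=10 r=(0,10,9,8) succ=(0,0,1,1) retry=(0,1,0,0)
10. t3 LOAD -> counter=10 r=(0,10,10,8) succ=(0,0,1,1) retry=(0,1,0,0)
11. t1 LOAD -> counter=10 r=(10,10,10,8) succ=(0,0,1,1) retry=(0,1,0,0)
12. t2 CAS -> counter=11 r=(10,10,10,8) succ=(0,1,1,1) retry=(0,1,0,0)
13. t1 CAS -> counter=11 r=(10,10,10,8) succ=(0,1,1,1) retry=(1,1,0,0)
14. t1 LOAD -> counter=11 r=(11,10,10,8) succ=(0,1,1,1) retry=(1,1,0,0)
15. t3 CAS -> counter=11 r=(11,10,10,8) succ=(0,1,1,1) retry=(1,1,1,0)
16. t1 CAS -> counter=12 r=(11,10,10,8) succ=(1,1,1,1) retry=(1,1,1,0)
17. t1 LOAD -> counter=12 r=(12,10,10,8) succ=(1,1,1,1) retry=(1,1,1,0)
18. t1 CAS -> counter=13 r=(12,10,10,8) succ=(2,1,1,1) retry=(1,1,1,0)

counter=13 r=(12,10,10,8) succ=(2,1,1,1) retry=(1,1,1,0)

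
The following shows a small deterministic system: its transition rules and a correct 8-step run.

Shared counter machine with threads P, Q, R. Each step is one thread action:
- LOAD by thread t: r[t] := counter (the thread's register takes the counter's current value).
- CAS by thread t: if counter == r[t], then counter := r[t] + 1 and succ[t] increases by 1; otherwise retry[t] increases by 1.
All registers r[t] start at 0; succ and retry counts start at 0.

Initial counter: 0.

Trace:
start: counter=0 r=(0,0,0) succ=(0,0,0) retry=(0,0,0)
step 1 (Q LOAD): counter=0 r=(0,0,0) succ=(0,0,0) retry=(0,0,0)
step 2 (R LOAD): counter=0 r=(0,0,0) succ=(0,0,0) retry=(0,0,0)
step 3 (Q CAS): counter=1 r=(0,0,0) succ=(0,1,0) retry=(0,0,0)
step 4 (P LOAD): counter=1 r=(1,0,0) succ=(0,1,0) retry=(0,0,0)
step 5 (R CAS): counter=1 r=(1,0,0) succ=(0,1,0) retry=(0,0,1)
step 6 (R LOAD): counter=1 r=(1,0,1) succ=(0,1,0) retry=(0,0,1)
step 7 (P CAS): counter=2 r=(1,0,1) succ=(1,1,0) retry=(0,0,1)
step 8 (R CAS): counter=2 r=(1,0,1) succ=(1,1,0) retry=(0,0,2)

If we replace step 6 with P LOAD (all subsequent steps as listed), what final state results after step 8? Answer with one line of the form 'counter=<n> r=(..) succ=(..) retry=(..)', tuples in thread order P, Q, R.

counter=2 r=(1,0,0) succ=(1,1,0) retry=(0,0,2)

(re-executing from step 6 with the substitution; state before step 6: counter=1 r=(1,0,0) succ=(0,1,0) retry=(0,0,1))
step 6 (P LOAD): counter=1 r=(1,0,0) succ=(0,1,0) retry=(0,0,1)
step 7 (P CAS): counter=2 r=(1,0,0) succ=(1,1,0) retry=(0,0,1)
step 8 (R CAS): counter=2 r=(1,0,0) succ=(1,1,0) retry=(0,0,2)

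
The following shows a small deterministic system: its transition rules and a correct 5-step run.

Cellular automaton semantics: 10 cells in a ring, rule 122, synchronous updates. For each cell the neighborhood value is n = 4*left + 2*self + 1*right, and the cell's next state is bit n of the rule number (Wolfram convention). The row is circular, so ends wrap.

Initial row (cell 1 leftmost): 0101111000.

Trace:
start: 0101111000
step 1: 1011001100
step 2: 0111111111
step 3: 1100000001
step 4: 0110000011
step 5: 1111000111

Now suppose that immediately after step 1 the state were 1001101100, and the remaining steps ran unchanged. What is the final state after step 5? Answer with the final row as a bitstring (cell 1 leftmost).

state after step 1 := 1001101100
step 2: 0111111111
step 3: 1100000001
step 4: 0110000011
step 5: 1111000111

1111000111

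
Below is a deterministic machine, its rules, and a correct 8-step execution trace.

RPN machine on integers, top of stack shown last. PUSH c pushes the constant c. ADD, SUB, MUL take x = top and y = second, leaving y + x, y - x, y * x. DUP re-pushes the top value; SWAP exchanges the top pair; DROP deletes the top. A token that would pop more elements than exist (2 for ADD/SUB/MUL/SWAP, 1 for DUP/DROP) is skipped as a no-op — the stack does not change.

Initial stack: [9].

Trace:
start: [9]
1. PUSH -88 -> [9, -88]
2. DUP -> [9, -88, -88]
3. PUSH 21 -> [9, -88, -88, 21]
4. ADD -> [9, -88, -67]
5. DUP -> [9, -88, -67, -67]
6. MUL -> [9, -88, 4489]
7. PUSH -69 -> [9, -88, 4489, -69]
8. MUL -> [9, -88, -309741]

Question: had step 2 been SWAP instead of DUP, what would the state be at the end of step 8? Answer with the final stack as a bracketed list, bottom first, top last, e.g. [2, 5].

(re-executing from step 2 with the substitution; state before step 2: [9, -88])
2. SWAP -> [-88, 9]
3. PUSH 21 -> [-88, 9, 21]
4. ADD -> [-88, 30]
5. DUP -> [-88, 30, 30]
6. MUL -> [-88, 900]
7. PUSH -69 -> [-88, 900, -69]
8. MUL -> [-88, -62100]

[-88, -62100]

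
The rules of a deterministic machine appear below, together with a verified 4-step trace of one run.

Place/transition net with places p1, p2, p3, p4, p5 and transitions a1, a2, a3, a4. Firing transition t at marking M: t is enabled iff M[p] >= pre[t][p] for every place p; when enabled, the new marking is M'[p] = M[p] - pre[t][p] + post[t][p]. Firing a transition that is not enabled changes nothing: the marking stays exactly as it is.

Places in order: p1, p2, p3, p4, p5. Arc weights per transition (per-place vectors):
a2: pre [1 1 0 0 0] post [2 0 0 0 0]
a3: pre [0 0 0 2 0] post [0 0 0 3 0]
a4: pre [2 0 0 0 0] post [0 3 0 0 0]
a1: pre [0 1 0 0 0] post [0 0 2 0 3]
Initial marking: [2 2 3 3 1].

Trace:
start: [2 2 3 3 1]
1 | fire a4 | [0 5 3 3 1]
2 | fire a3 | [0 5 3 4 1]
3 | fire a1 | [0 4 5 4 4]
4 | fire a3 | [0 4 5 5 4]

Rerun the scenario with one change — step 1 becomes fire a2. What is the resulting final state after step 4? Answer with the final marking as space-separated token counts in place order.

3 0 5 5 4

(re-executing from step 1 with the substitution; state before step 1: [2 2 3 3 1])
1 | fire a2 | [3 1 3 3 1]
2 | fire a3 | [3 1 3 4 1]
3 | fire a1 | [3 0 5 4 4]
4 | fire a3 | [3 0 5 5 4]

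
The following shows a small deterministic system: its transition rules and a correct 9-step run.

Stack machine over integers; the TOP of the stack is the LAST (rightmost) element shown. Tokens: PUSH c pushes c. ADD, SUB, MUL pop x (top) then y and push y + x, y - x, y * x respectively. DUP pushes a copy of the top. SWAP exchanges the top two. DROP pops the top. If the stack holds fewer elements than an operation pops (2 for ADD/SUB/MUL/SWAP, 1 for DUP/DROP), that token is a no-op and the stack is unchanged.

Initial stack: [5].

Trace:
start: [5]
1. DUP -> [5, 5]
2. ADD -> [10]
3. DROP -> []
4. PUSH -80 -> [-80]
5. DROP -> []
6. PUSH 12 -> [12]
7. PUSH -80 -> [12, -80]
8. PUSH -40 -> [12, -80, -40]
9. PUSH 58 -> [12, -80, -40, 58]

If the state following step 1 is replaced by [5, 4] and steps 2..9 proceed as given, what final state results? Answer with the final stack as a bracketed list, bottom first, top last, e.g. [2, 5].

[12, -80, -40, 58]

state after step 1 := [5, 4]
2. ADD -> [9]
3. DROP -> []
4. PUSH -80 -> [-80]
5. DROP -> []
6. PUSH 12 -> [12]
7. PUSH -80 -> [12, -80]
8. PUSH -40 -> [12, -80, -40]
9. PUSH 58 -> [12, -80, -40, 58]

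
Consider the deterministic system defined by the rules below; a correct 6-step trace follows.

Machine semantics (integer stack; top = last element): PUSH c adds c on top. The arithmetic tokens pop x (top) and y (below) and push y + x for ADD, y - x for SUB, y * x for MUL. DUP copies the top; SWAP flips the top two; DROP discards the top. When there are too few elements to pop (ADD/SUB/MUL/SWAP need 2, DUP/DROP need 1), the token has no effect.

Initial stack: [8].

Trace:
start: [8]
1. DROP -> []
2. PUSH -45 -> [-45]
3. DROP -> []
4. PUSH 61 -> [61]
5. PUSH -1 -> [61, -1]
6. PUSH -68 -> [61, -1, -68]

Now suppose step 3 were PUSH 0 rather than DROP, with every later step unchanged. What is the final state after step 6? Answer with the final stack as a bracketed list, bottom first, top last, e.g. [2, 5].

[-45, 0, 61, -1, -68]

(re-executing from step 3 with the substitution; state before step 3: [-45])
3. PUSH 0 -> [-45, 0]
4. PUSH 61 -> [-45, 0, 61]
5. PUSH -1 -> [-45, 0, 61, -1]
6. PUSH -68 -> [-45, 0, 61, -1, -68]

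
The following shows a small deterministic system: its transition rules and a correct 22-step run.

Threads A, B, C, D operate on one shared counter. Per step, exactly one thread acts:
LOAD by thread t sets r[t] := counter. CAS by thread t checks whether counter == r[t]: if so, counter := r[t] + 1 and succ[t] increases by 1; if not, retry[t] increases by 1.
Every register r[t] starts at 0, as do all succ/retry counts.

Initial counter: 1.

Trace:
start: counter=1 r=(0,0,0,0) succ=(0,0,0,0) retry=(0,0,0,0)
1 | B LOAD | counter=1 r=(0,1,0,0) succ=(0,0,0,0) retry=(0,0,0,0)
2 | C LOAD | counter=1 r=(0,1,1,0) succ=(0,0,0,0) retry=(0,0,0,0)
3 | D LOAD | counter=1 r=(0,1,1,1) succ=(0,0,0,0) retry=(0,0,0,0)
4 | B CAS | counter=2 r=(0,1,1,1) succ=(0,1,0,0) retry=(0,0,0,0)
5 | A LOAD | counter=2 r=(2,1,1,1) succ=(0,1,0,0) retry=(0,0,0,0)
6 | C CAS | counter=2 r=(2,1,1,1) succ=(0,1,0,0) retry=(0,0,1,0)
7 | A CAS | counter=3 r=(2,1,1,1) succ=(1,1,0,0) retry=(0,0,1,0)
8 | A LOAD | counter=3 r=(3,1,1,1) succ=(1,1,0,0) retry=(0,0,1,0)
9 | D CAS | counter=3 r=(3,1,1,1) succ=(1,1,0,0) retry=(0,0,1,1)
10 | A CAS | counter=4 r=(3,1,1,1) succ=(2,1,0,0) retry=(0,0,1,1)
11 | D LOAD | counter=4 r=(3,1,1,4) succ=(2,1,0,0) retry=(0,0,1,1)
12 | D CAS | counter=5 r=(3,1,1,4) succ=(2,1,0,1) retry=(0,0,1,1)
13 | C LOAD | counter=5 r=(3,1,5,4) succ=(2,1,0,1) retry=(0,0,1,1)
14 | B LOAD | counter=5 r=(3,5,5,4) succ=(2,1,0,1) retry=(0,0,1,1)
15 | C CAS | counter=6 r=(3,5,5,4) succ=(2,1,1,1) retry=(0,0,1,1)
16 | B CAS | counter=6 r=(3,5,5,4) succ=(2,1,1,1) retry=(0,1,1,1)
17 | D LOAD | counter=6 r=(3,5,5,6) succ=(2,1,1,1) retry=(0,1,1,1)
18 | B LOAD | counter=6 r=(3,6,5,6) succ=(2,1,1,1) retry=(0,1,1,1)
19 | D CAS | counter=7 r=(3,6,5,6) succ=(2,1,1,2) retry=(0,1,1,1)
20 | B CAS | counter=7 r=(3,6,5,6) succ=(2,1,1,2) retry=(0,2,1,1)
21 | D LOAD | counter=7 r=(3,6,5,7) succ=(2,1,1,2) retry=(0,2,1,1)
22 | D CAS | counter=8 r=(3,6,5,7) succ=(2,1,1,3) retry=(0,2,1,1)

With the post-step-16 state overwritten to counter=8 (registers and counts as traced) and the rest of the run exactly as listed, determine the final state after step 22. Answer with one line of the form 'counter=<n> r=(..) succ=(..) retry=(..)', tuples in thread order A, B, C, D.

state after step 16 := counter=8 r=(3,5,5,4) succ=(2,1,1,1) retry=(0,1,1,1)
17 | D LOAD | counter=8 r=(3,5,5,8) succ=(2,1,1,1) retry=(0,1,1,1)
18 | B LOAD | counter=8 r=(3,8,5,8) succ=(2,1,1,1) retry=(0,1,1,1)
19 | D CAS | counter=9 r=(3,8,5,8) succ=(2,1,1,2) retry=(0,1,1,1)
20 | B CAS | counter=9 r=(3,8,5,8) succ=(2,1,1,2) retry=(0,2,1,1)
21 | D LOAD | counter=9 r=(3,8,5,9) succ=(2,1,1,2) retry=(0,2,1,1)
22 | D CAS | counter=10 r=(3,8,5,9) succ=(2,1,1,3) retry=(0,2,1,1)

counter=10 r=(3,8,5,9) succ=(2,1,1,3) retry=(0,2,1,1)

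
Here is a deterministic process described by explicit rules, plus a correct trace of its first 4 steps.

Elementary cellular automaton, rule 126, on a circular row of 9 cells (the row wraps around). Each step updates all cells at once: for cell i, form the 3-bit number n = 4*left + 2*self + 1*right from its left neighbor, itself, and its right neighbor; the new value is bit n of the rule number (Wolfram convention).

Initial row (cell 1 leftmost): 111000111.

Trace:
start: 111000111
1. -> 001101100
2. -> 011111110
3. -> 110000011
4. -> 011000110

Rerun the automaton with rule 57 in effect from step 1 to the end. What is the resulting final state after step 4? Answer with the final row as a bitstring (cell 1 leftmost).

(re-executing steps 1..4 under rule 57; state before step 1: 111000111)
1. -> 000110100
2. -> 110101011
3. -> 001010110
4. -> 100101101

100101101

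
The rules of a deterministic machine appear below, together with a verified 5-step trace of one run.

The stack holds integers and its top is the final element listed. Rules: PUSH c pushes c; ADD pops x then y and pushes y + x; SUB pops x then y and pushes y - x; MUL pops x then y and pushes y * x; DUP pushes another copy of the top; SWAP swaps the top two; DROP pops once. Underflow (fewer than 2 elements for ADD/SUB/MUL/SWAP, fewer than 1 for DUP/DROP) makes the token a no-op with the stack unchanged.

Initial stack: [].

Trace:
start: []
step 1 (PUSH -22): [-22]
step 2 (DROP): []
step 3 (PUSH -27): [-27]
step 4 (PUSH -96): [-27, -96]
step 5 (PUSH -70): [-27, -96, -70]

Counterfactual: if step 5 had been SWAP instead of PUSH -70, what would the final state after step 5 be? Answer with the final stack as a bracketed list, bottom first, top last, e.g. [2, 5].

(re-executing from step 5 with the substitution; state before step 5: [-27, -96])
step 5 (SWAP): [-96, -27]

[-96, -27]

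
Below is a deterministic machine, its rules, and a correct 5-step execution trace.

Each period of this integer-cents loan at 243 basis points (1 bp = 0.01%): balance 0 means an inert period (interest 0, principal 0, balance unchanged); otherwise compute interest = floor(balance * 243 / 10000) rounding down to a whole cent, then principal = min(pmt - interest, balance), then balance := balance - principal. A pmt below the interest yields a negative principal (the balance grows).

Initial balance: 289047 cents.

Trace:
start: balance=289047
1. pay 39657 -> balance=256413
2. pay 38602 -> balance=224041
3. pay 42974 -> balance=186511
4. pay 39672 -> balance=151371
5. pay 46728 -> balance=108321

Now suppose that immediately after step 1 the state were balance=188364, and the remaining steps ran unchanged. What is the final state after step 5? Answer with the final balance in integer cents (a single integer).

state after step 1 := balance=188364
2. pay 38602 -> balance=154339
3. pay 42974 -> balance=115115
4. pay 39672 -> balance=78240
5. pay 46728 -> balance=33413

33413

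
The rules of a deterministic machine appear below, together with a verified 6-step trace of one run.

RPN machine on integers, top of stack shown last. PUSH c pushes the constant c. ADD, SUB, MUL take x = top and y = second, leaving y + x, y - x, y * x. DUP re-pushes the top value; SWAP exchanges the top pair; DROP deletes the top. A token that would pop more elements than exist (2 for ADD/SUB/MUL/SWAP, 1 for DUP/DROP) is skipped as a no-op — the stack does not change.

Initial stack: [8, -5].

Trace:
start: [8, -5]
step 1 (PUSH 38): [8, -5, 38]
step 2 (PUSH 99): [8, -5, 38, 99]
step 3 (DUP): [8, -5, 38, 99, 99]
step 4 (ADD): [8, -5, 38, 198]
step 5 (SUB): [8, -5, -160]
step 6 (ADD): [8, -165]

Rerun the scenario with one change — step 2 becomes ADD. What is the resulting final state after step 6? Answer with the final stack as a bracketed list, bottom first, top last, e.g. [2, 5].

(re-executing from step 2 with the substitution; state before step 2: [8, -5, 38])
step 2 (ADD): [8, 33]
step 3 (DUP): [8, 33, 33]
step 4 (ADD): [8, 66]
step 5 (SUB): [-58]
step 6 (ADD): [-58]

[-58]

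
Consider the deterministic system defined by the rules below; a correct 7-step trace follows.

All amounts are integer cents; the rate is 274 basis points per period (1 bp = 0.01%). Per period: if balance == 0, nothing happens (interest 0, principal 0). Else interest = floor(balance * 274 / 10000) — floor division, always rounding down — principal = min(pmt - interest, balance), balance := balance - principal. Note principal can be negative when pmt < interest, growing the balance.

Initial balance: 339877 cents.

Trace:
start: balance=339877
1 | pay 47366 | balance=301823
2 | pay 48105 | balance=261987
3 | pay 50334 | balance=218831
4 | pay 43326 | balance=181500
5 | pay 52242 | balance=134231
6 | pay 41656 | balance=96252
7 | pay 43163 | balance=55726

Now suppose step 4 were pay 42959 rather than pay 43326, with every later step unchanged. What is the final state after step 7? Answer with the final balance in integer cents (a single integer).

56124

(re-executing from step 4 with the substitution; state before step 4: balance=218831)
4 | pay 42959 | balance=181867
5 | pay 52242 | balance=134608
6 | pay 41656 | balance=96640
7 | pay 43163 | balance=56124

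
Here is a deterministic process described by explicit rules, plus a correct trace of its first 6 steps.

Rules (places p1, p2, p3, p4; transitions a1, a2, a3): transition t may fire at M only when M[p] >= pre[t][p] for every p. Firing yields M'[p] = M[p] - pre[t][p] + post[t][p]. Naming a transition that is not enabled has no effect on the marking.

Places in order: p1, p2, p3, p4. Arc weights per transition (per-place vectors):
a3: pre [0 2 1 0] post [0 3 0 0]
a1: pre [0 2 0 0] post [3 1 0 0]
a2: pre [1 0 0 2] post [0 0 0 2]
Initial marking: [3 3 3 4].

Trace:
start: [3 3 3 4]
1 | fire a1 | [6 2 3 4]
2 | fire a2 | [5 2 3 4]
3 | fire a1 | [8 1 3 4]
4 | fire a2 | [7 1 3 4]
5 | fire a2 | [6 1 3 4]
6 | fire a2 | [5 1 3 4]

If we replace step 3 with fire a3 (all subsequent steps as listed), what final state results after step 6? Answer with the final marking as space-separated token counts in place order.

(re-executing from step 3 with the substitution; state before step 3: [5 2 3 4])
3 | fire a3 | [5 3 2 4]
4 | fire a2 | [4 3 2 4]
5 | fire a2 | [3 3 2 4]
6 | fire a2 | [2 3 2 4]

2 3 2 4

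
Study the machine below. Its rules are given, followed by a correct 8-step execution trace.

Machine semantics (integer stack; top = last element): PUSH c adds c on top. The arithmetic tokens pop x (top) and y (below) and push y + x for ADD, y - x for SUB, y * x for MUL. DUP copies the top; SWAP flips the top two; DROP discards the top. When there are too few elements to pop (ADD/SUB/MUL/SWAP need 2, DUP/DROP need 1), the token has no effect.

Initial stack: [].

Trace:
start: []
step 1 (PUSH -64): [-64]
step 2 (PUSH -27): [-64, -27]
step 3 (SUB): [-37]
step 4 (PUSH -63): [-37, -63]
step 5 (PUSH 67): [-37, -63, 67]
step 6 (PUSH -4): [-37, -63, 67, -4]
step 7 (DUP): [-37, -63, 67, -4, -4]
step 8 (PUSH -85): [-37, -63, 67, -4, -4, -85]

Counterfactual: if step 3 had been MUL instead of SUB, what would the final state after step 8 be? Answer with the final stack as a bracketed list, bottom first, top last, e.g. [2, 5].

(re-executing from step 3 with the substitution; state before step 3: [-64, -27])
step 3 (MUL): [1728]
step 4 (PUSH -63): [1728, -63]
step 5 (PUSH 67): [1728, -63, 67]
step 6 (PUSH -4): [1728, -63, 67, -4]
step 7 (DUP): [1728, -63, 67, -4, -4]
step 8 (PUSH -85): [1728, -63, 67, -4, -4, -85]

[1728, -63, 67, -4, -4, -85]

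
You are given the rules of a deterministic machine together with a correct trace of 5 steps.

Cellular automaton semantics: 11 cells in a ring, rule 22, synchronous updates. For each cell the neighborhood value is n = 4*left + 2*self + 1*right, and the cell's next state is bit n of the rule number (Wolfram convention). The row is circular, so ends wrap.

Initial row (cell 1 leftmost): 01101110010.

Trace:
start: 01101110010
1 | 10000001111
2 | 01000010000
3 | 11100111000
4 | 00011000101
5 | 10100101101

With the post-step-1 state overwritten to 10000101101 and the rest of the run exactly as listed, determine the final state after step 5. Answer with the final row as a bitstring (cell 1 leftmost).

state after step 1 := 10000101101
2 | 01001100000
3 | 11110010000
4 | 00001111001
5 | 10010000111

10010000111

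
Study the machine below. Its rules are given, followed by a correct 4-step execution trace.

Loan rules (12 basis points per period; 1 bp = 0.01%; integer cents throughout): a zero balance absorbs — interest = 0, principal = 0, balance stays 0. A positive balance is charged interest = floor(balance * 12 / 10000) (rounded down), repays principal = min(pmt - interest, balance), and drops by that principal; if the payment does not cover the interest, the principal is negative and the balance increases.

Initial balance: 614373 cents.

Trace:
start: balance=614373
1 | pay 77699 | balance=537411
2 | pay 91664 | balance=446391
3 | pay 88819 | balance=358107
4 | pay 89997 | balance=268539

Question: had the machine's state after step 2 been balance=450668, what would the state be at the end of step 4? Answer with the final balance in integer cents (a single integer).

272826

state after step 2 := balance=450668
3 | pay 88819 | balance=362389
4 | pay 89997 | balance=272826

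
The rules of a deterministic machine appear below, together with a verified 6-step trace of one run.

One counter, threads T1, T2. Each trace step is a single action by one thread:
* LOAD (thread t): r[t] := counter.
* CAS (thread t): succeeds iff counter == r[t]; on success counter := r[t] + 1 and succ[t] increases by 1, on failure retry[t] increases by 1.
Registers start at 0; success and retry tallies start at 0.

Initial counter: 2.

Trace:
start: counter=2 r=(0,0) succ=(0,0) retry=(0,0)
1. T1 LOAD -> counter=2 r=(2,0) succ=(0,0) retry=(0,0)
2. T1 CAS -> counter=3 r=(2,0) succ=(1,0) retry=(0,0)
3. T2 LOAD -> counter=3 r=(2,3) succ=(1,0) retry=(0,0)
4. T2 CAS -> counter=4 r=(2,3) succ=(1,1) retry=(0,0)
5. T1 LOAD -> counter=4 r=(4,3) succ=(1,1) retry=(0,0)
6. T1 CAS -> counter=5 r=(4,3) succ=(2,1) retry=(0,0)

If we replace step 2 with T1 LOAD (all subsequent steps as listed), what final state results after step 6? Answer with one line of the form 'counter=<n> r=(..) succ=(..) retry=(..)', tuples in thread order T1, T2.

counter=4 r=(3,2) succ=(1,1) retry=(0,0)

(re-executing from step 2 with the substitution; state before step 2: counter=2 r=(2,0) succ=(0,0) retry=(0,0))
2. T1 LOAD -> counter=2 r=(2,0) succ=(0,0) retry=(0,0)
3. T2 LOAD -> counter=2 r=(2,2) succ=(0,0) retry=(0,0)
4. T2 CAS -> counter=3 r=(2,2) succ=(0,1) retry=(0,0)
5. T1 LOAD -> counter=3 r=(3,2) succ=(0,1) retry=(0,0)
6. T1 CAS -> counter=4 r=(3,2) succ=(1,1) retry=(0,0)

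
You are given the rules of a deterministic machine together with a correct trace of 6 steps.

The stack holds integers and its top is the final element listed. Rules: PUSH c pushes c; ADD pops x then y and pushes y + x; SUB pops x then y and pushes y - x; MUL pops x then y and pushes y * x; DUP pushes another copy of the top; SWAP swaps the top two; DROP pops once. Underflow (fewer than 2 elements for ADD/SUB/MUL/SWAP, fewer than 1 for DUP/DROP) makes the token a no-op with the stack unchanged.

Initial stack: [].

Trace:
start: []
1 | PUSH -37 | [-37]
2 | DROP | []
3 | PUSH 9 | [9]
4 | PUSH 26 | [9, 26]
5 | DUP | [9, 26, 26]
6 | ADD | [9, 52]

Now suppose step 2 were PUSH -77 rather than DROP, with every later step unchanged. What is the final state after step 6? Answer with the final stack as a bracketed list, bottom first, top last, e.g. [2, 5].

[-37, -77, 9, 52]

(re-executing from step 2 with the substitution; state before step 2: [-37])
2 | PUSH -77 | [-37, -77]
3 | PUSH 9 | [-37, -77, 9]
4 | PUSH 26 | [-37, -77, 9, 26]
5 | DUP | [-37, -77, 9, 26, 26]
6 | ADD | [-37, -77, 9, 52]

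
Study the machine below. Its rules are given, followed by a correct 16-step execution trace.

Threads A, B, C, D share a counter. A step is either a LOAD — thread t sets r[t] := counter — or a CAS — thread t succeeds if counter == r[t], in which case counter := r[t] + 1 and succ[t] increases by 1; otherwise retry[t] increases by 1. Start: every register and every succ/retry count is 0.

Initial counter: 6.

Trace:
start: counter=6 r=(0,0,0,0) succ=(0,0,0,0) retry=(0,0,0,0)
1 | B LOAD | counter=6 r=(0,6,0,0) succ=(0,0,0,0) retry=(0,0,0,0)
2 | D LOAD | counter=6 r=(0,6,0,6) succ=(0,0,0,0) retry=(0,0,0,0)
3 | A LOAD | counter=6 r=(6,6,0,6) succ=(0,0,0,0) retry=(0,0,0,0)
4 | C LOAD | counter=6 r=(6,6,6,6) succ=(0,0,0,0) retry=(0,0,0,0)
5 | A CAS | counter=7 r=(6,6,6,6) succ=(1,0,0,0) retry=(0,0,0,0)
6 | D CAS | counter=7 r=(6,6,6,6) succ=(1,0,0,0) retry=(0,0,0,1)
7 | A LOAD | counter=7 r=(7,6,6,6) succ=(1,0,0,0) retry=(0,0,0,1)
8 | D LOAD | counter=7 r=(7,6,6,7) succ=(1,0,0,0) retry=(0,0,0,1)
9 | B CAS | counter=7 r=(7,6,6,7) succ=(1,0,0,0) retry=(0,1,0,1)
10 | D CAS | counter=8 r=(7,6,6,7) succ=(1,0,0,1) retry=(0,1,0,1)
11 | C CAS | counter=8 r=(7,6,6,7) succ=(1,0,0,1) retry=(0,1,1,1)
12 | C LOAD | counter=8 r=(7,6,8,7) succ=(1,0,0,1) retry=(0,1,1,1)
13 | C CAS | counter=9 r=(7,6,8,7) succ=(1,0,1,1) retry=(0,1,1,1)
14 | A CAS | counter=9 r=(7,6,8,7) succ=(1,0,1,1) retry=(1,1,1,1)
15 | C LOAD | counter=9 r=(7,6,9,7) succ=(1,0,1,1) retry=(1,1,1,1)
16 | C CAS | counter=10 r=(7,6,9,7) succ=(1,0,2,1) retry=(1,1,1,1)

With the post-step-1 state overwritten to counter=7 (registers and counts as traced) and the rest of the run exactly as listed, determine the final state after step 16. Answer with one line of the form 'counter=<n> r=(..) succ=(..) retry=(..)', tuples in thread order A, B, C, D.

counter=11 r=(8,6,10,8) succ=(1,0,2,1) retry=(1,1,1,1)

state after step 1 := counter=7 r=(0,6,0,0) succ=(0,0,0,0) retry=(0,0,0,0)
2 | D LOAD | counter=7 r=(0,6,0,7) succ=(0,0,0,0) retry=(0,0,0,0)
3 | A LOAD | counter=7 r=(7,6,0,7) succ=(0,0,0,0) retry=(0,0,0,0)
4 | C LOAD | counter=7 r=(7,6,7,7) succ=(0,0,0,0) retry=(0,0,0,0)
5 | A CAS | counter=8 r=(7,6,7,7) succ=(1,0,0,0) retry=(0,0,0,0)
6 | D CAS | counter=8 r=(7,6,7,7) succ=(1,0,0,0) retry=(0,0,0,1)
7 | A LOAD | counter=8 r=(8,6,7,7) succ=(1,0,0,0) retry=(0,0,0,1)
8 | D LOAD | counter=8 r=(8,6,7,8) succ=(1,0,0,0) retry=(0,0,0,1)
9 | B CAS | counter=8 r=(8,6,7,8) succ=(1,0,0,0) retry=(0,1,0,1)
10 | D CAS | counter=9 r=(8,6,7,8) succ=(1,0,0,1) retry=(0,1,0,1)
11 | C CAS | counter=9 r=(8,6,7,8) succ=(1,0,0,1) retry=(0,1,1,1)
12 | C LOAD | counter=9 r=(8,6,9,8) succ=(1,0,0,1) retry=(0,1,1,1)
13 | C CAS | counter=10 r=(8,6,9,8) succ=(1,0,1,1) retry=(0,1,1,1)
14 | A CAS | counter=10 r=(8,6,9,8) succ=(1,0,1,1) retry=(1,1,1,1)
15 | C LOAD | counter=10 r=(8,6,10,8) succ=(1,0,1,1) retry=(1,1,1,1)
16 | C CAS | counter=11 r=(8,6,10,8) succ=(1,0,2,1) retry=(1,1,1,1)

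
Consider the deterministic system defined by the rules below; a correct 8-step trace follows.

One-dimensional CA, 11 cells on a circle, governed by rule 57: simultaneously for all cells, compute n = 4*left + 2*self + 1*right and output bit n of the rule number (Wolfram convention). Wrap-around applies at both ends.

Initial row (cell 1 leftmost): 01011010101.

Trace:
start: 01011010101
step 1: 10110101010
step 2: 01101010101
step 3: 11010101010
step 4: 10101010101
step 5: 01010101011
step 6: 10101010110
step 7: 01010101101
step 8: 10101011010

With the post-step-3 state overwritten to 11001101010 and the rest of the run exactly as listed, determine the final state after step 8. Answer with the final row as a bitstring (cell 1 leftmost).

state after step 3 := 11001101010
step 4: 10101010101
step 5: 01010101011
step 6: 10101010110
step 7: 01010101101
step 8: 10101011010

10101011010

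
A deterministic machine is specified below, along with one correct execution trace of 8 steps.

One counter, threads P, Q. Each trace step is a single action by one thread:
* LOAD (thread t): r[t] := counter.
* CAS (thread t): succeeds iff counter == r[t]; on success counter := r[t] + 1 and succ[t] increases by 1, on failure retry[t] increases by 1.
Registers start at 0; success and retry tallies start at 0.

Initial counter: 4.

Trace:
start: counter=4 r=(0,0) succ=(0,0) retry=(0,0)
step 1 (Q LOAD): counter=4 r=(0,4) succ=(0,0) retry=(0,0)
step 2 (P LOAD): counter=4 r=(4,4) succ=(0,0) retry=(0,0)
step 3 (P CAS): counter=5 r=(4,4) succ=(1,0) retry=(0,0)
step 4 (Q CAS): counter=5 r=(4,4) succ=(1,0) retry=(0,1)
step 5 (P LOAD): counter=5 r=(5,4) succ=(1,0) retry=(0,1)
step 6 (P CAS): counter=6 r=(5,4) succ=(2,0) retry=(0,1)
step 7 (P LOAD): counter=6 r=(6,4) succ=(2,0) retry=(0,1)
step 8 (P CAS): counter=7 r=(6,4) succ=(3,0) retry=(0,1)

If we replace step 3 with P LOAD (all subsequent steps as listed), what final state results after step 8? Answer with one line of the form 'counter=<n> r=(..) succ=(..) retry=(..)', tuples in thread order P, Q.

(re-executing from step 3 with the substitution; state before step 3: counter=4 r=(4,4) succ=(0,0) retry=(0,0))
step 3 (P LOAD): counter=4 r=(4,4) succ=(0,0) retry=(0,0)
step 4 (Q CAS): counter=5 r=(4,4) succ=(0,1) retry=(0,0)
step 5 (P LOAD): counter=5 r=(5,4) succ=(0,1) retry=(0,0)
step 6 (P CAS): counter=6 r=(5,4) succ=(1,1) retry=(0,0)
step 7 (P LOAD): counter=6 r=(6,4) succ=(1,1) retry=(0,0)
step 8 (P CAS): counter=7 r=(6,4) succ=(2,1) retry=(0,0)

counter=7 r=(6,4) succ=(2,1) retry=(0,0)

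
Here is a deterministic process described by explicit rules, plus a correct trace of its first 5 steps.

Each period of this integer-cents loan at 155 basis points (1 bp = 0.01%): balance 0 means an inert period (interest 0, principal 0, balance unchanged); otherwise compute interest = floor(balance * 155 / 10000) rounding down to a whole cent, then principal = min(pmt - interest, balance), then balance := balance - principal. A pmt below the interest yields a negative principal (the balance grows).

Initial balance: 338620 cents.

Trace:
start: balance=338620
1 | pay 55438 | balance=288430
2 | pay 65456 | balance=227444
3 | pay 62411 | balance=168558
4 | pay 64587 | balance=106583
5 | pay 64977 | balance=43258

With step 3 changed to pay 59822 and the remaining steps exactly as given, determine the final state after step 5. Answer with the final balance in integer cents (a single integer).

(re-executing from step 3 with the substitution; state before step 3: balance=227444)
3 | pay 59822 | balance=171147
4 | pay 64587 | balance=109212
5 | pay 64977 | balance=45927

45927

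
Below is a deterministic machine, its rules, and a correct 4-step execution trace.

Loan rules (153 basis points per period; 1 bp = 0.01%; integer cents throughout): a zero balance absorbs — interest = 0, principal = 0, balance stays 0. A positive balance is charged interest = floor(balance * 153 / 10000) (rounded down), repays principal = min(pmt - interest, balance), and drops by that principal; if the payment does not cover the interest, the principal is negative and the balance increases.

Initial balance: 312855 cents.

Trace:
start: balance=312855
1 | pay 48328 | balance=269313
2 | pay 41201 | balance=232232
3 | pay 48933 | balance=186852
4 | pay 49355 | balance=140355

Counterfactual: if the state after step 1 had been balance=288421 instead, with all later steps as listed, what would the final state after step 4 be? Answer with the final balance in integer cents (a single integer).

160353

state after step 1 := balance=288421
2 | pay 41201 | balance=251632
3 | pay 48933 | balance=206548
4 | pay 49355 | balance=160353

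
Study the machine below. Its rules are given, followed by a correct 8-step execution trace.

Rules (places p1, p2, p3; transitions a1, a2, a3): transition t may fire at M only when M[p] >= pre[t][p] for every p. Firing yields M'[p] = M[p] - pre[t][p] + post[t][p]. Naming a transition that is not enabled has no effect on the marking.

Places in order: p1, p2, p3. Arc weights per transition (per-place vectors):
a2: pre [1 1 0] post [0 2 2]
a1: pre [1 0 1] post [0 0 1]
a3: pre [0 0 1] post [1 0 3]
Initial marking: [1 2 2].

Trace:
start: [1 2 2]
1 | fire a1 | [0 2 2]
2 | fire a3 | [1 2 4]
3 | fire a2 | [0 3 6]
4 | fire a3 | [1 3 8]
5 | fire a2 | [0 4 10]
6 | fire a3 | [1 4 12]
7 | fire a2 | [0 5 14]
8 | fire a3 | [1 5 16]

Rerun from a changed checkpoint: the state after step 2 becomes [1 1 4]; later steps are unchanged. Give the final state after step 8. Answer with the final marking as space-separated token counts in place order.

state after step 2 := [1 1 4]
3 | fire a2 | [0 2 6]
4 | fire a3 | [1 2 8]
5 | fire a2 | [0 3 10]
6 | fire a3 | [1 3 12]
7 | fire a2 | [0 4 14]
8 | fire a3 | [1 4 16]

1 4 16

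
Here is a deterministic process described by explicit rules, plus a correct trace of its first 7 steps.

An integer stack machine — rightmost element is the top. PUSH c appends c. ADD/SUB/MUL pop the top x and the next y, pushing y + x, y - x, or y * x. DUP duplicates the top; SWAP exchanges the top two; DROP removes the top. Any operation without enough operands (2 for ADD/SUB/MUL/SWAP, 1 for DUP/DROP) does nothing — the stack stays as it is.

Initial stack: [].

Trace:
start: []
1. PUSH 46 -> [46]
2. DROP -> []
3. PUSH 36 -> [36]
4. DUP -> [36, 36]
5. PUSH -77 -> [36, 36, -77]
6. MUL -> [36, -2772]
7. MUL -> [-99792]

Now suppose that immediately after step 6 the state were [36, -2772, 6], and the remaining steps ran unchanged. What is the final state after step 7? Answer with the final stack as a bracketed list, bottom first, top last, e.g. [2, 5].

[36, -16632]

state after step 6 := [36, -2772, 6]
7. MUL -> [36, -16632]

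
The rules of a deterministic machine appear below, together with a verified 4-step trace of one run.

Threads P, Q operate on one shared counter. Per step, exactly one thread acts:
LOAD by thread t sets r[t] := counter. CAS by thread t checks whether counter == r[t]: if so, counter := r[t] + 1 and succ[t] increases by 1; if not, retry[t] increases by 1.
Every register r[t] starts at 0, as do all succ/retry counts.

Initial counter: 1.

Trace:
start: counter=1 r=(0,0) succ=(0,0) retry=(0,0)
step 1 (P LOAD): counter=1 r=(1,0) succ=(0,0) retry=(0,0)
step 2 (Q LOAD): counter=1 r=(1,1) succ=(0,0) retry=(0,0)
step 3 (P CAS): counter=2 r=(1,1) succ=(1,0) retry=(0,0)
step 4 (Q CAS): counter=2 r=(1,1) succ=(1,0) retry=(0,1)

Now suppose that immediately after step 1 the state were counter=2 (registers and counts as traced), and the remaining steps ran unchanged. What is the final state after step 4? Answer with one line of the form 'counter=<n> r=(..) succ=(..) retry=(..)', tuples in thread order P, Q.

state after step 1 := counter=2 r=(1,0) succ=(0,0) retry=(0,0)
step 2 (Q LOAD): counter=2 r=(1,2) succ=(0,0) retry=(0,0)
step 3 (P CAS): counter=2 r=(1,2) succ=(0,0) retry=(1,0)
step 4 (Q CAS): counter=3 r=(1,2) succ=(0,1) retry=(1,0)

counter=3 r=(1,2) succ=(0,1) retry=(1,0)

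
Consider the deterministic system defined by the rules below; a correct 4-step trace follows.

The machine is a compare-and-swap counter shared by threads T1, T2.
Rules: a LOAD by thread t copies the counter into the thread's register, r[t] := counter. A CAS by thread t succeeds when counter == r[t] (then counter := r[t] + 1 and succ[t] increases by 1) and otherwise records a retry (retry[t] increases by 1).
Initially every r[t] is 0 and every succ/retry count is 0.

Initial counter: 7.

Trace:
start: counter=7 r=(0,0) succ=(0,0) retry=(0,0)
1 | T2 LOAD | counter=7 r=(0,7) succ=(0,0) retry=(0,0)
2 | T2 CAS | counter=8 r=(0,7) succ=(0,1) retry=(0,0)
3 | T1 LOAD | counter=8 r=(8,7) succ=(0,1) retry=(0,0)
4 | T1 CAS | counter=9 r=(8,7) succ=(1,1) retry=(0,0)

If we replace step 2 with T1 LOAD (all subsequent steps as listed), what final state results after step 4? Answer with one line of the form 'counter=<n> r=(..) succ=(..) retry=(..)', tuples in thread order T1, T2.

(re-executing from step 2 with the substitution; state before step 2: counter=7 r=(0,7) succ=(0,0) retry=(0,0))
2 | T1 LOAD | counter=7 r=(7,7) succ=(0,0) retry=(0,0)
3 | T1 LOAD | counter=7 r=(7,7) succ=(0,0) retry=(0,0)
4 | T1 CAS | counter=8 r=(7,7) succ=(1,0) retry=(0,0)

counter=8 r=(7,7) succ=(1,0) retry=(0,0)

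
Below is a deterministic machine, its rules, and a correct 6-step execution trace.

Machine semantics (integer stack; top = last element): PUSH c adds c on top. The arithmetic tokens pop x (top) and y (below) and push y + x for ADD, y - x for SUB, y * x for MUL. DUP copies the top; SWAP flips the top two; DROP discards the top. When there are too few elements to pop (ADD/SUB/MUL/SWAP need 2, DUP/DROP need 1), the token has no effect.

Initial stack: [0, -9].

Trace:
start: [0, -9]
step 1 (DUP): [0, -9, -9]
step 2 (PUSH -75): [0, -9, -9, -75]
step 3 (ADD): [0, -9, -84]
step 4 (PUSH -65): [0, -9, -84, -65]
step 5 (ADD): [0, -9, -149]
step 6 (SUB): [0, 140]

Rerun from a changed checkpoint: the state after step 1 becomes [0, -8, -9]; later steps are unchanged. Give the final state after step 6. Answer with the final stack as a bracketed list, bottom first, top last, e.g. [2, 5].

[0, 141]

state after step 1 := [0, -8, -9]
step 2 (PUSH -75): [0, -8, -9, -75]
step 3 (ADD): [0, -8, -84]
step 4 (PUSH -65): [0, -8, -84, -65]
step 5 (ADD): [0, -8, -149]
step 6 (SUB): [0, 141]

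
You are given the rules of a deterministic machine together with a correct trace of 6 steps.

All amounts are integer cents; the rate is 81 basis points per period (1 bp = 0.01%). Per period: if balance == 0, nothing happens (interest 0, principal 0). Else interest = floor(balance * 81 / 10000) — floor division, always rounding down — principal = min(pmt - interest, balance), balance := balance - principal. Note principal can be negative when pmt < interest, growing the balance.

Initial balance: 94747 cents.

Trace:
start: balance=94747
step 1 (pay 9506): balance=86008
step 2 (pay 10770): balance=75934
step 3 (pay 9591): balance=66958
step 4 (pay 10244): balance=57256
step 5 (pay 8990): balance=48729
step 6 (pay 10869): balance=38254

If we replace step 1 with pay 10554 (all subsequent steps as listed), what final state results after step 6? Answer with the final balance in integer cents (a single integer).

(re-executing from step 1 with the substitution; state before step 1: balance=94747)
step 1 (pay 10554): balance=84960
step 2 (pay 10770): balance=74878
step 3 (pay 9591): balance=65893
step 4 (pay 10244): balance=56182
step 5 (pay 8990): balance=47647
step 6 (pay 10869): balance=37163

37163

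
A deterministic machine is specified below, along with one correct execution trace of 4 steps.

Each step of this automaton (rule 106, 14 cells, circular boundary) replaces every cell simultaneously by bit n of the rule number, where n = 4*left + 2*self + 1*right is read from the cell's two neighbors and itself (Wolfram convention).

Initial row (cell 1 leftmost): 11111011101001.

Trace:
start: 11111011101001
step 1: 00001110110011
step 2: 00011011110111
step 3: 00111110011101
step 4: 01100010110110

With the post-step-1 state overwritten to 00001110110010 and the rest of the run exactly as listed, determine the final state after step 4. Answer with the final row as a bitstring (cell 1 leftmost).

01100010111000

state after step 1 := 00001110110010
step 2: 00011011110100
step 3: 00111110011000
step 4: 01100010111000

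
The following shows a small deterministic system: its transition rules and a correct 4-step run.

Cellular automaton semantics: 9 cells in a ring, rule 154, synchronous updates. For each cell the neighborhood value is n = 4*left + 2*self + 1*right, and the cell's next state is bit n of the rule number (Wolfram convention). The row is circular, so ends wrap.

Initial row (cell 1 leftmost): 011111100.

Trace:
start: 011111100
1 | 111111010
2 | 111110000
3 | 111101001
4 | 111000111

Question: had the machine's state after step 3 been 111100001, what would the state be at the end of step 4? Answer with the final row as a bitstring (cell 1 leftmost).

state after step 3 := 111100001
4 | 111010011

111010011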